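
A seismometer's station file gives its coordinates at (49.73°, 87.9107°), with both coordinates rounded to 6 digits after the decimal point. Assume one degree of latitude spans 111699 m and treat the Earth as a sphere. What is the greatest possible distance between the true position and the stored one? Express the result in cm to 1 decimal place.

6.7 cm

Rounding to 6 decimal places leaves each coordinate within ±5e-07° of the true value.
N–S: 5e-07° × 111699 m/° = 0.0558495 m.
E–W at 49.73°: 5e-07° × 111699 × cos 49.73° = 5e-07 × 111699 × 0.6464 ≈ 0.0361006 m.
The two errors are perpendicular, so the maximum displacement is √(0.0558495² + 0.0361006²) ≈ 0.0665013 m.
That is 0.0665013 m = 6.6501 cm.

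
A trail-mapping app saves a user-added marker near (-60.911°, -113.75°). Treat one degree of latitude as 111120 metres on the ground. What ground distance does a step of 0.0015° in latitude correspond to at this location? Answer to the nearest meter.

167 meters

Along a meridian 0.0015° is 0.0015 × 111120 = 166.68 m.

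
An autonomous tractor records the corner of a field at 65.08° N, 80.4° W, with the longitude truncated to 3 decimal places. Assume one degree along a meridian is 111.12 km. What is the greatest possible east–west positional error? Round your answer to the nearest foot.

Truncating at 3 decimal places can drop up to a full unit in the last place, so the longitude may be off by as much as 0.001°.
One degree of longitude at 65.08° is 111120 × cos 65.08° ≈ 111120 × 0.4214 = 46820.7 m.
So at most 0.001° × 46820.7 ≈ 46.8207 m east–west.
In feet: 46.8207 m ÷ 0.3048 ≈ 153.61 ft.

154 feet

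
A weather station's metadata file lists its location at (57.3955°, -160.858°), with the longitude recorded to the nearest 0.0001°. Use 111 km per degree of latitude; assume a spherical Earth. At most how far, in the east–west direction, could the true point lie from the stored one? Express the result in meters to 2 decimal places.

2.99 meters

Rounding to 4 decimal places leaves the longitude within ±5e-05° of the true value.
One degree of longitude at 57.3955° is 111000 × cos 57.3955° ≈ 111000 × 0.5388 = 59810.9 m.
East–west error: 5e-05° × 59810.9 m/° ≈ 2.99055 m.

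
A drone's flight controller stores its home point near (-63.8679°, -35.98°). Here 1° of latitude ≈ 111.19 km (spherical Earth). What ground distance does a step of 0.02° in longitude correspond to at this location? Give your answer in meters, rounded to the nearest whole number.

979 meters

At 63.8679° a degree of longitude is 111190 × cos 63.8679° ≈ 48972.8 m, so 0.02° corresponds to 979.455 m.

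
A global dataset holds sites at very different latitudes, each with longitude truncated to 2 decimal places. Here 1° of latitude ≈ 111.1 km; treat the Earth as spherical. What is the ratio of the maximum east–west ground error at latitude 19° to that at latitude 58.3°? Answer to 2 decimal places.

1.80

Truncating at 2 decimal places can drop up to a full unit in the last place, so the longitude may be off by as much as 0.01°.
At 19°: 0.01° × 111100 × cos 19° = 0.01 × 111100 × 0.9455 ≈ 1050.5 m.
At 58.3°: 0.01° × 111100 × cos 58.3° = 0.01 × 111100 × 0.5255 ≈ 583.8 m.
The ratio reduces to cos 19° / cos 58.3° = 0.9455/0.5255 ≈ 1.7994.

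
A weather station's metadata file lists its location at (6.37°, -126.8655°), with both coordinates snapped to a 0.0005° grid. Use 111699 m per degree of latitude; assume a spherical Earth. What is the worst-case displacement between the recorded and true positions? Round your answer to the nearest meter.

With a 0.0005° grid the true value lies within half a step, ±0.0005°/2 = ±0.00025°, of the stored one.
Latitude error → 0.00025 × 111699 = 27.9247 m along the meridian.
Longitude error → 0.00025 × 111699 × cos 6.37° = 0.00025 × 111699 × 0.9938 ≈ 27.7523 m.
Combining orthogonally: (27.9247² + 27.7523²)^½ ≈ 39.3698 m.

39 meters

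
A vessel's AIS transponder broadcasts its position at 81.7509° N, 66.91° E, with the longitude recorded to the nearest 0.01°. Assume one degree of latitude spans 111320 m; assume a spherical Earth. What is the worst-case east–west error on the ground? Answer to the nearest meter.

80 meters

Rounding to 2 decimal places leaves the longitude within ±0.005° of the true value.
Parallels shrink by cos φ, so at 81.7509° a degree of longitude is 111320 × 0.1435 ≈ 15971.9 m.
Maximum E–W displacement: 0.005 × 15971.9 = 79.8593 m.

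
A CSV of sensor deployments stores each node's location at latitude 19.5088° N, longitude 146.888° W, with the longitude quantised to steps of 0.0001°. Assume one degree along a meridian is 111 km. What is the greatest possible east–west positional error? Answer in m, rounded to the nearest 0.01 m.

With a 0.0001° grid the true value lies within half a step, ±0.0001°/2 = ±5e-05°, of the stored one.
One degree of longitude at 19.5088° is 111000 × cos 19.5088° ≈ 111000 × 0.9426 = 104628 m.
East–west error: 5e-05° × 104628 m/° ≈ 5.23138 m.

5.23 m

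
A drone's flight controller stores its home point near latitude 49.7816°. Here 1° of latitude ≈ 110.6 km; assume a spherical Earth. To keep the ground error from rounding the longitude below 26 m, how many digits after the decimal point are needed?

At 49.7816° one degree of longitude covers 110600 × cos 49.7816° ≈ 110600 × 0.6457 ≈ 71414.7 m.
N decimal places → at most half a unit in the last place, 0.5 × 10⁻ᴺ° = 71414.7/2 × 10⁻ᴺ m.
Need 0.5 × 71414.7 × 10⁻ᴺ ≤ 26 → 10⁻ᴺ ≤ 7.281e-04, so N ≥ 3.14.
N = 3 would give 35.7 m (too coarse); N = 4 gives 3.57 m ≤ 26 m.

4 decimal places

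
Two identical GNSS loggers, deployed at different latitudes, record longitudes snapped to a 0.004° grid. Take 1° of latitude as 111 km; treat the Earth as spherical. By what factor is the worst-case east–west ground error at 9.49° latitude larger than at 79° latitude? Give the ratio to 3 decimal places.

With a 0.004° grid the true value lies within half a step, ±0.004°/2 = ±0.002°, of the stored one.
At 9.49°: 0.002° × 111000 × cos 9.49° = 0.002 × 111000 × 0.9863 ≈ 218.96 m.
At 79°: 0.002° × 111000 × cos 79° = 0.002 × 111000 × 0.1908 ≈ 42.36 m.
The ratio reduces to cos 9.49° / cos 79° = 0.9863/0.1908 ≈ 5.1691.

5.169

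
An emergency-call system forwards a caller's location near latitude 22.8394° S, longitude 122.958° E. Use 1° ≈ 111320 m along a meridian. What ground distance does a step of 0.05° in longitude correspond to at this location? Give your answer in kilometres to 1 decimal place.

5.1 kilometres

At 22.8394° a degree of longitude is 111320 × cos 22.8394° ≈ 102592 m, so 0.05° corresponds to 5129.61 m.
That is 5129.61 m = 5.1296 km.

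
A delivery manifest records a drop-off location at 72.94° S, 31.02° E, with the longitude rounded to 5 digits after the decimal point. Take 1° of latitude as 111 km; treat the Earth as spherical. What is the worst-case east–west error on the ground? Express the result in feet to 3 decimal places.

0.534 feet

Rounding to 5 decimal places leaves the longitude within ±5e-06° of the true value.
At latitude 72.94° a degree of longitude spans 111000 m × cos 72.94° = 111000 × 0.2934 ≈ 32564.4 m.
So at most 5e-06° × 32564.4 ≈ 0.162822 m east–west.
In feet: 0.162822 m ÷ 0.3048 ≈ 0.53419 ft.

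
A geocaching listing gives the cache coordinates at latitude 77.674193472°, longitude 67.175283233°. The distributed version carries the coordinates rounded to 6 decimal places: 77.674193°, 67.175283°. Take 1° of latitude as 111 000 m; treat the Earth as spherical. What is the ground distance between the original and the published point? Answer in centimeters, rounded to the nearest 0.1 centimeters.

5.3 centimeters

Δlat = 77.674193472 − 77.674193 = +0.000000472°; Δlon = 67.175283233 − 67.175283 = +0.000000233°.
N–S: 0.000000472° × 111000 m/° = 0.052392 m.
East–west at this latitude: 0.000000233° × 111000 × cos 77.6742° ≈ 0.000000233 × 23695.2 = 0.00552099 m.
Combined displacement = (0.052392² + 0.00552099²)^½ ≈ 0.0526821 m.
That is 0.0526821 m = 5.2682 cm.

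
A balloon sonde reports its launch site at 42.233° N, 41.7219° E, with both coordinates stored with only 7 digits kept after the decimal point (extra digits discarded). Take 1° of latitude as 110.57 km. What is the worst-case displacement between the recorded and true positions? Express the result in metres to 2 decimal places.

Truncating at 7 decimal places can drop up to a full unit in the last place, so each coordinate may be off by as much as 1e-07°.
Latitude error → 1e-07 × 110570 = 0.011057 m along the meridian.
Longitude error → 1e-07 × 110570 × cos 42.233° = 1e-07 × 110570 × 0.7404 ≈ 0.0081868 m.
Combining orthogonally: (0.011057² + 0.0081868²)^½ ≈ 0.0137579 m.

0.01 metres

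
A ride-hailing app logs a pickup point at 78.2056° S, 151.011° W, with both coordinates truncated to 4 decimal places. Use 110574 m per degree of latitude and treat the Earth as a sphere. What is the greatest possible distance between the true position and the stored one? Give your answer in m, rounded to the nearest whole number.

11 m

Truncating at 4 decimal places can drop up to a full unit in the last place, so each coordinate may be off by as much as 0.0001°.
Latitude error → 0.0001 × 110574 = 11.0574 m along the meridian.
East–west component at 78.2056°: 0.0001° × 110574 × cos 78.2056° ≈ 0.0001 × 22601.4 ≈ 2.26014 m.
Combining orthogonally: (11.0574² + 2.26014²)^½ ≈ 11.286 m.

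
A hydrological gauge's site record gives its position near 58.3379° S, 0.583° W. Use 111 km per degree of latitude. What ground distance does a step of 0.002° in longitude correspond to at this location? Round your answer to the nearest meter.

One degree of longitude here spans 111000 × cos 58.3379° = 111000 × 0.5249 ≈ 58264.9 m; 0.002° of that is 116.53 m.

117 meters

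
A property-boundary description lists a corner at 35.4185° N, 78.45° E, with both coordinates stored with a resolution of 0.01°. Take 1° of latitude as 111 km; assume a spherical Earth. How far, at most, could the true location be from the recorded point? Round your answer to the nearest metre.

716 metres

With a 0.01° grid the true value lies within half a step, ±0.01°/2 = ±0.005°, of the stored one.
Latitude error → 0.005 × 111000 = 555 m along the meridian.
Longitude error → 0.005 × 111000 × cos 35.4185° = 0.005 × 111000 × 0.8149 ≈ 452.292 m.
Worst case both components are at the extreme and orthogonal: √(555² + 452.292²) ≈ 715.956 m.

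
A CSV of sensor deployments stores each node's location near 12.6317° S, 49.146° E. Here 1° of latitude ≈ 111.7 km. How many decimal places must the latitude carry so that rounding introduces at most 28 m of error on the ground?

One degree of latitude covers 111700 m.
Rounding to N decimal places gives at most 0.5 × 10⁻ᴺ degrees of error, i.e. 0.5 × 10⁻ᴺ × 111700 m.
Need 0.5 × 111700 × 10⁻ᴺ ≤ 28 → 10⁻ᴺ ≤ 5.013e-04, so N ≥ 3.30.
At 3 places the error can reach 55.9 m, but 4 places keeps it to 5.58 m.

4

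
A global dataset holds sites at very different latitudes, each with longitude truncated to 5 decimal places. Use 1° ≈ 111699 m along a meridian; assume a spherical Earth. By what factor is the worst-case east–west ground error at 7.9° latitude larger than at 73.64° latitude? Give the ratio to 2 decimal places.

3.52

Truncating at 5 decimal places can drop up to a full unit in the last place, so the longitude may be off by as much as 1e-05°.
Error at 7.9° = 1e-05° × 111699 × cos 7.9° ≈ 1.117 × 0.9905 = 1.1064 m.
At 73.64°: 1e-05° × 111699 × cos 73.64° = 1e-05 × 111699 × 0.2817 ≈ 0.31462 m.
The ratio reduces to cos 7.9° / cos 73.64° = 0.9905/0.2817 ≈ 3.5165.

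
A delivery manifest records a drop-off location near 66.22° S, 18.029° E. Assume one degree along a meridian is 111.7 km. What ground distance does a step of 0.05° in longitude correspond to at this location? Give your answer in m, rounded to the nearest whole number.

2252 m

0.05° of longitude at 66.22° is 0.05 × 111700 × cos 66.22° ≈ 0.05 × 45040.3 = 2252.02 m.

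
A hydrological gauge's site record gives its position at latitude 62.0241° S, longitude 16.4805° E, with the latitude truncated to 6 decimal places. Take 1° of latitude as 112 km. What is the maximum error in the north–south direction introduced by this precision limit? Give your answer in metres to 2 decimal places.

0.11 metres

Truncating at 6 decimal places can drop up to a full unit in the last place, so the latitude may be off by as much as 1e-06°.
So the N–S error is at most 1e-06 × 112000 = 0.112 m.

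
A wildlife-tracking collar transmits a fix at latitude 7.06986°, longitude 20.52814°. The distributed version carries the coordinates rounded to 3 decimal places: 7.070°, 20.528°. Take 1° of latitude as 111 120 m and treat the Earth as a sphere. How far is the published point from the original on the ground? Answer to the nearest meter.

22 meters

Δlat = 7.06986 − 7.070 = -0.00014°; Δlon = 20.52814 − 20.528 = +0.00014°.
North–south shift: -0.00014 × 111120 = -15.5568 m.
E–W at 7.07°: 0.00014° × 111120 × cos 7.07° = 0.00014 × 111120 × 0.9924 ≈ 15.4385 m.
Hypotenuse of the two orthogonal shifts: √(15.5568² + 15.4385²) = 21.9172 m.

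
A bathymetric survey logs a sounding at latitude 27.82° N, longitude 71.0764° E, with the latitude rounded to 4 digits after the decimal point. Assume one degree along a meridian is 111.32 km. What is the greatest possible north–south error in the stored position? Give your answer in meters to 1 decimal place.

5.6 meters

Rounding to 4 decimal places leaves the latitude within ±5e-05° of the true value.
North–south distance: 5e-05° × 111320 m/° = 5.566 m.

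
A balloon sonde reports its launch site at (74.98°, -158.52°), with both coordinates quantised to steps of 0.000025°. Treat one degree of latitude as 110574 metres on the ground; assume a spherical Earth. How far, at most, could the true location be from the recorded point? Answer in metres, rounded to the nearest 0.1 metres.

1.4 metres

With a 0.000025° grid the true value lies within half a step, ±0.000025°/2 = ±1.25e-05°, of the stored one.
Latitude error → 1.25e-05 × 110574 = 1.38218 m along the meridian.
E–W at 74.98°: 1.25e-05° × 110574 × cos 74.98° = 1.25e-05 × 110574 × 0.2592 ≈ 0.358199 m.
Worst case both components are at the extreme and orthogonal: √(1.38218² + 0.358199²) ≈ 1.42784 m.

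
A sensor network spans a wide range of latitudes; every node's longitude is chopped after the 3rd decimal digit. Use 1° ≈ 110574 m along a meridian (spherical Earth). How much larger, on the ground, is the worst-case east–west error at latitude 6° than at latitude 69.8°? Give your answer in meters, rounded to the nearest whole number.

Truncating at 3 decimal places can drop up to a full unit in the last place, so the longitude may be off by as much as 0.001°.
Error at 6° = 0.001° × 110574 × cos 6° ≈ 110.57 × 0.9945 = 109.97 m.
At 69.8°: 0.001° × 110574 × cos 69.8° = 0.001 × 110574 × 0.3453 ≈ 38.181 m.
So the lower-latitude error exceeds the higher by 109.97 − 38.181 = 71.787 m.

72 meters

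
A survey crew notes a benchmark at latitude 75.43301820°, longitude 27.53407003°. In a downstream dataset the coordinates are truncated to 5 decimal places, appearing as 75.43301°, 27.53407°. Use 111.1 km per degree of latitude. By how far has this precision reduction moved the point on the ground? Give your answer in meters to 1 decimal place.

Δlat = 75.43301820 − 75.43301 = +0.00000820°; Δlon = 27.53407003 − 27.53407 = +0.00000003°.
N–S: 0.00000820° × 111100 m/° = 0.91102 m.
E–W at 75.433°: 0.00000003° × 111100 × cos 75.433° = 0.00000003 × 111100 × 0.2515 ≈ 0.000838289 m.
Distance: √(0.91102² + 0.000838289²) ≈ 0.91102 m.

0.9 meters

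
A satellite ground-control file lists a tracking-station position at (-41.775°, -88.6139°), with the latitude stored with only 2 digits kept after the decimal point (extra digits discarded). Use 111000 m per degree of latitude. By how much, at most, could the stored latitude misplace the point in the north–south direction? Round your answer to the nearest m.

1110 m

Truncating at 2 decimal places can drop up to a full unit in the last place, so the latitude may be off by as much as 0.01°.
So the N–S error is at most 0.01 × 111000 = 1110 m.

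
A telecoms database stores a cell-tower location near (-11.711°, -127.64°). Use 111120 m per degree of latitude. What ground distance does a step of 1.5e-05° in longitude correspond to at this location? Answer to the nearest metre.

At 11.711° a degree of longitude is 111120 × cos 11.711° ≈ 108807 m, so 1.5e-05° corresponds to 1.6321 m.

2 metres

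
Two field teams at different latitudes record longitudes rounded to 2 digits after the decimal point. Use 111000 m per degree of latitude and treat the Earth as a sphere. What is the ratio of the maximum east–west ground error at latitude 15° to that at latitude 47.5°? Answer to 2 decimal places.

1.43

Rounding to 2 decimal places leaves the longitude within ±0.005° of the true value.
At 15°: 0.005° × 111000 × cos 15° = 0.005 × 111000 × 0.9659 ≈ 536.09 m.
Error at 47.5° = 0.005° × 111000 × cos 47.5° ≈ 555 × 0.6756 = 374.95 m.
The ratio reduces to cos 15° / cos 47.5° = 0.9659/0.6756 ≈ 1.4298.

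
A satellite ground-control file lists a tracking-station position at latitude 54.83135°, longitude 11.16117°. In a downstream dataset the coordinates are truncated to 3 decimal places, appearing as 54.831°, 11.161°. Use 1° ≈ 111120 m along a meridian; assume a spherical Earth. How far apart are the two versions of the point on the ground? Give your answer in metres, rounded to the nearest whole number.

40 metres

Δlat = 54.83135 − 54.831 = +0.00035°; Δlon = 11.16117 − 11.161 = +0.00017°.
North–south shift: 0.00035 × 111120 = 38.892 m.
E–W at 54.831°: 0.00017° × 111120 × cos 54.831° = 0.00017 × 111120 × 0.5760 ≈ 10.8807 m.
Combined displacement = (38.892² + 10.8807²)^½ ≈ 40.3854 m.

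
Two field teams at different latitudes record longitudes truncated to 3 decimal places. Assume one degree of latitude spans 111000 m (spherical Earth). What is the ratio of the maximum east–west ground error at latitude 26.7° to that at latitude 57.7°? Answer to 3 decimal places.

1.672

Truncating at 3 decimal places can drop up to a full unit in the last place, so the longitude may be off by as much as 0.001°.
Error at 26.7° = 0.001° × 111000 × cos 26.7° ≈ 111 × 0.8934 = 99.164 m.
At 57.7°: 0.001° × 111000 × cos 57.7° = 0.001 × 111000 × 0.5344 ≈ 59.313 m.
The ratio reduces to cos 26.7° / cos 57.7° = 0.8934/0.5344 ≈ 1.6719.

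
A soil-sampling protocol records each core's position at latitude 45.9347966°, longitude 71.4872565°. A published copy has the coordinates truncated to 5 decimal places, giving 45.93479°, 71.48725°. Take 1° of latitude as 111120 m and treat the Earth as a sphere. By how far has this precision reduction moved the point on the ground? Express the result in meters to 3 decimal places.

0.889 meters

Δlat = 45.9347966 − 45.93479 = +0.0000066°; Δlon = 71.4872565 − 71.48725 = +0.0000065°.
North–south shift: 0.0000066 × 111120 = 0.733392 m.
E–W at 45.9348°: 0.0000065° × 111120 × cos 45.9348° = 0.0000065 × 111120 × 0.6955 ≈ 0.502329 m.
Hypotenuse of the two orthogonal shifts: √(0.733392² + 0.502329²) = 0.888931 m.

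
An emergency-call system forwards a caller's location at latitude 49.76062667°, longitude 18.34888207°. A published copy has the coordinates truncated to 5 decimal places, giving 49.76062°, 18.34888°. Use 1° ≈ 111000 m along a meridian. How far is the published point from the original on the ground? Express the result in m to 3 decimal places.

Δlat = 49.76062667 − 49.76062 = +0.00000667°; Δlon = 18.34888207 − 18.34888 = +0.00000207°.
North–south shift: 0.00000667 × 111000 = 0.74037 m.
East–west at this latitude: 0.00000207° × 111000 × cos 49.7606° ≈ 0.00000207 × 71704.1 = 0.148427 m.
Hypotenuse of the two orthogonal shifts: √(0.74037² + 0.148427²) = 0.755102 m.

0.755 m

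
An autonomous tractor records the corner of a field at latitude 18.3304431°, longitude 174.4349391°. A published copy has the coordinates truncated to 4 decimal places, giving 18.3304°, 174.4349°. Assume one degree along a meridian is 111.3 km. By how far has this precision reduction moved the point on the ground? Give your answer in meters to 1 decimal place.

6.3 meters

Δlat = 18.3304431 − 18.3304 = +0.0000431°; Δlon = 174.4349391 − 174.4349 = +0.0000391°.
N–S: 0.0000431° × 111300 m/° = 4.79703 m.
East–west at this latitude: 0.0000391° × 111300 × cos 18.3304° ≈ 0.0000391 × 105652 = 4.13101 m.
Hypotenuse of the two orthogonal shifts: √(4.79703² + 4.13101²) = 6.33062 m.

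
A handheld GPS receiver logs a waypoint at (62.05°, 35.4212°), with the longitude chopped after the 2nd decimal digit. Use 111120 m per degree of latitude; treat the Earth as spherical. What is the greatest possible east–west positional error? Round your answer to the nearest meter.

521 meters

Truncating at 2 decimal places can drop up to a full unit in the last place, so the longitude may be off by as much as 0.01°.
At latitude 62.05° a degree of longitude spans 111120 m × cos 62.05° = 111120 × 0.4687 ≈ 52082 m.
Maximum E–W displacement: 0.01 × 52082 = 520.82 m.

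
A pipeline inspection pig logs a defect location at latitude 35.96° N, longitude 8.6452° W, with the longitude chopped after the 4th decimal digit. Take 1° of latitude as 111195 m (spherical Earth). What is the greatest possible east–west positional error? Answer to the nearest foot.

30 feet

Truncating at 4 decimal places can drop up to a full unit in the last place, so the longitude may be off by as much as 0.0001°.
At latitude 35.96° a degree of longitude spans 111195 m × cos 35.96° = 111195 × 0.8094 ≈ 90004.3 m.
Maximum E–W displacement: 0.0001 × 90004.3 = 9.00043 m.
Converting: 9.00043 m × 3.2808 ft/m ≈ 29.529 ft.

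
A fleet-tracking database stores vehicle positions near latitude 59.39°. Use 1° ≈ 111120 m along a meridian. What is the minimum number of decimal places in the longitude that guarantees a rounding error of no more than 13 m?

4

At 59.39° one degree of longitude covers 111120 × cos 59.39° ≈ 111120 × 0.5092 ≈ 56581.4 m.
N decimal places → at most half a unit in the last place, 0.5 × 10⁻ᴺ° = 56581.4/2 × 10⁻ᴺ m.
Need 0.5 × 56581.4 × 10⁻ᴺ ≤ 13 → 10⁻ᴺ ≤ 4.595e-04, so N ≥ 3.34.
At 3 places the error can reach 28.3 m, but 4 places keeps it to 2.83 m.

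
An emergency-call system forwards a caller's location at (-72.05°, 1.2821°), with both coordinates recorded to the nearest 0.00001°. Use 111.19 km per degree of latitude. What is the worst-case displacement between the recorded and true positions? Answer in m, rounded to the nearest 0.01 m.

0.58 m

Rounding to 5 decimal places leaves each coordinate within ±5e-06° of the true value.
Latitude error → 5e-06 × 111190 = 0.55595 m along the meridian.
East–west component at 72.05°: 5e-06° × 111190 × cos 72.05° ≈ 5e-06 × 34267.3 ≈ 0.171337 m.
The two errors are perpendicular, so the maximum displacement is √(0.55595² + 0.171337²) ≈ 0.581753 m.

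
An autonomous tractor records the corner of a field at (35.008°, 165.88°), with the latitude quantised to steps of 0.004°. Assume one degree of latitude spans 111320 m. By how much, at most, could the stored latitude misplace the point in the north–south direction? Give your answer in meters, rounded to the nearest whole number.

223 meters

With a 0.004° grid the true value lies within half a step, ±0.004°/2 = ±0.002°, of the stored one.
So the N–S error is at most 0.002 × 111320 = 222.64 m.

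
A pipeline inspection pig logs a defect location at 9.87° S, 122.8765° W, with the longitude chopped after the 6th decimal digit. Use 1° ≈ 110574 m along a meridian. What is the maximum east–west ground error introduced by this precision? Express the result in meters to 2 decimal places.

0.11 meters

Truncating at 6 decimal places can drop up to a full unit in the last place, so the longitude may be off by as much as 1e-06°.
Parallels shrink by cos φ, so at 9.87° a degree of longitude is 110574 × 0.9852 ≈ 108937 m.
Maximum E–W displacement: 1e-06 × 108937 = 0.108937 m.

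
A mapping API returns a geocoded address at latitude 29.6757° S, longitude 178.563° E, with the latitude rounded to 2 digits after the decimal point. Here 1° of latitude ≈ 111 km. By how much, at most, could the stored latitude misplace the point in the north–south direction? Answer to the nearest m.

Rounding to 2 decimal places leaves the latitude within ±0.005° of the true value.
So the N–S error is at most 0.005 × 111000 = 555 m.

555 m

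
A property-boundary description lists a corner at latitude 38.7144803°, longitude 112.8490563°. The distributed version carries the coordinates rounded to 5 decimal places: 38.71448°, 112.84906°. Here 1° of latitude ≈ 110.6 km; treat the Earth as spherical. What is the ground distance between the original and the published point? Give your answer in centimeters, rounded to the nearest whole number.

32 centimeters

Δlat = 38.7144803 − 38.71448 = +0.0000003°; Δlon = 112.8490563 − 112.84906 = -0.0000037°.
N–S: 0.0000003° × 110600 m/° = 0.03318 m.
E–W at 38.7145°: -0.0000037° × 110600 × cos 38.7145° = -0.0000037 × 110600 × 0.7803 ≈ -0.319303 m.
Hypotenuse of the two orthogonal shifts: √(0.03318² + 0.319303²) = 0.321022 m.
That is 0.321022 m = 32.102 cm.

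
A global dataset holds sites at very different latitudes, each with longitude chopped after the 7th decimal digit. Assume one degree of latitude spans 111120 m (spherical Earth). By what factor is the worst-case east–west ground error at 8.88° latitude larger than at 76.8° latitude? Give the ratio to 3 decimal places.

Truncating at 7 decimal places can drop up to a full unit in the last place, so the longitude may be off by as much as 1e-07°.
Error at 8.88° = 1e-07° × 111120 × cos 8.88° ≈ 0.011112 × 0.9880 = 0.010979 m.
Error at 76.8° = 1e-07° × 111120 × cos 76.8° ≈ 0.011112 × 0.2284 = 0.0025374 m.
The ratio reduces to cos 8.88° / cos 76.8° = 0.9880/0.2284 ≈ 4.3267.

4.327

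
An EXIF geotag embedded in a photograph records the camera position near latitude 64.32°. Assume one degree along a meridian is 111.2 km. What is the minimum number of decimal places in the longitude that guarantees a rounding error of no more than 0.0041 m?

7

At 64.32° one degree of longitude covers 111200 × cos 64.32° ≈ 111200 × 0.4333 ≈ 48187.9 m.
N decimal places → at most half a unit in the last place, 0.5 × 10⁻ᴺ° = 48187.9/2 × 10⁻ᴺ m.
Need 0.5 × 48187.9 × 10⁻ᴺ ≤ 0.0041 → 10⁻ᴺ ≤ 1.702e-07, so N ≥ 6.77.
So 7 decimal places suffice (0.00241 m); 6 would allow up to 0.0241 m.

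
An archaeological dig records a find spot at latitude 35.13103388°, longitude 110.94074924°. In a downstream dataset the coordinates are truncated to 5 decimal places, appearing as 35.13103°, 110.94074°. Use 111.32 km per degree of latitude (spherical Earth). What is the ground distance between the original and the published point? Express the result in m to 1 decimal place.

The latitude changed by +0.00000388° and the longitude by +0.00000924°.
North–south shift: 0.00000388 × 111320 = 0.431922 m.
East–west at this latitude: 0.00000924° × 111320 × cos 35.131° ≈ 0.00000924 × 91041.7 = 0.841226 m.
Distance: √(0.431922² + 0.841226²) ≈ 0.94563 m.

0.9 m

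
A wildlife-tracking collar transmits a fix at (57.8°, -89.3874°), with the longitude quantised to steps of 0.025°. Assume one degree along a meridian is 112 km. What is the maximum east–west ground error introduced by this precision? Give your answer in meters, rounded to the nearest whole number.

746 meters

With a 0.025° grid the true value lies within half a step, ±0.025°/2 = ±0.0125°, of the stored one.
Parallels shrink by cos φ, so at 57.8° a degree of longitude is 112000 × 0.5329 ≈ 59682.1 m.
Maximum E–W displacement: 0.0125 × 59682.1 = 746.027 m.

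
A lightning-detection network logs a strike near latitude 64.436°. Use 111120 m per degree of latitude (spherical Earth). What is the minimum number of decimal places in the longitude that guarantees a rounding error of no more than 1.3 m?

At 64.436° one degree of longitude covers 111120 × cos 64.436° ≈ 111120 × 0.4315 ≈ 47950.4 m.
With N decimal places the half-ulp bound is 0.5·10⁻ᴺ°, or 0.5·10⁻ᴺ × 47950.4 m on the ground.
Need 0.5 × 47950.4 × 10⁻ᴺ ≤ 1.3 → 10⁻ᴺ ≤ 5.422e-05, so N ≥ 4.27.
At 4 places the error can reach 2.4 m, but 5 places keeps it to 0.24 m.

5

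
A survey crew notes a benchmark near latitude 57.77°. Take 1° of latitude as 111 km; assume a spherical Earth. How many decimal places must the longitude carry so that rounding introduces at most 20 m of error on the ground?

At 57.77° one degree of longitude covers 111000 × cos 57.77° ≈ 111000 × 0.5333 ≈ 59198.4 m.
Rounding to N decimal places gives at most 0.5 × 10⁻ᴺ degrees of error, i.e. 0.5 × 10⁻ᴺ × 59198.4 m.
Setting 29599.2 × 10⁻ᴺ ≤ 20 gives 10ᴺ ≥ 1480, i.e. N ≥ 3.17.
So 4 decimal places suffice (2.96 m); 3 would allow up to 29.6 m.

4 decimal places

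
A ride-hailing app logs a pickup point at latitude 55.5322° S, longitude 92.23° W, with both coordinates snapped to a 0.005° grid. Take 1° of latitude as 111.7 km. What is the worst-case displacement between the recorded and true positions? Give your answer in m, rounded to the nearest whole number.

With a 0.005° grid the true value lies within half a step, ±0.005°/2 = ±0.0025°, of the stored one.
North–south component: 0.0025° × 111700 = 279.25 m.
Longitude error → 0.0025 × 111700 × cos 55.5322° = 0.0025 × 111700 × 0.5659 ≈ 158.04 m.
Worst case both components are at the extreme and orthogonal: √(279.25² + 158.04²) ≈ 320.869 m.

321 m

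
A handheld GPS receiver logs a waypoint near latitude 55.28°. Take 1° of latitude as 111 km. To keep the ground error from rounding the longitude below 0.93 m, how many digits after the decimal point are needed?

At 55.28° one degree of longitude covers 111000 × cos 55.28° ≈ 111000 × 0.5696 ≈ 63221.9 m.
N decimal places → at most half a unit in the last place, 0.5 × 10⁻ᴺ° = 63221.9/2 × 10⁻ᴺ m.
Setting 31610.9 × 10⁻ᴺ ≤ 0.93 gives 10ᴺ ≥ 3.399e+04, i.e. N ≥ 4.53.
At 4 places the error can reach 3.16 m, but 5 places keeps it to 0.316 m.

5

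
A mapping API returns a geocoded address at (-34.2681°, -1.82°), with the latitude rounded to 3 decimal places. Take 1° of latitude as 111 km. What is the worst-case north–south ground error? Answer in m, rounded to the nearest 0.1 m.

Rounding to 3 decimal places leaves the latitude within ±0.0005° of the true value.
Along the meridian that is 0.0005° × 111000 m/° = 55.5 m.

55.5 m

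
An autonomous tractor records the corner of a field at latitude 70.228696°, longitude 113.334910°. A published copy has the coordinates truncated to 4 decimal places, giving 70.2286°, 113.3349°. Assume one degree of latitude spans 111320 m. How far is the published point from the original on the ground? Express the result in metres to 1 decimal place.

10.7 metres

The latitude changed by +0.000096° and the longitude by +0.000010°.
North–south shift: 0.000096 × 111320 = 10.6867 m.
East–west at this latitude: 0.000010° × 111320 × cos 70.2286° ≈ 0.000010 × 37656 = 0.37656 m.
Hypotenuse of the two orthogonal shifts: √(10.6867² + 0.37656²) = 10.6934 m.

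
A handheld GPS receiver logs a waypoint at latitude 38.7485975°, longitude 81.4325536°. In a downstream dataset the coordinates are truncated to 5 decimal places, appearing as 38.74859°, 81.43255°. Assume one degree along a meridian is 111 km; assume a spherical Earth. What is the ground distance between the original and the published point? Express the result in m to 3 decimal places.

Δlat = 38.7485975 − 38.74859 = +0.0000075°; Δlon = 81.4325536 − 81.43255 = +0.0000036°.
North–south shift: 0.0000075 × 111000 = 0.8325 m.
E–W at 38.7486°: 0.0000036° × 111000 × cos 38.7486° = 0.0000036 × 111000 × 0.7799 ≈ 0.311648 m.
Distance: √(0.8325² + 0.311648²) ≈ 0.888921 m.

0.889 m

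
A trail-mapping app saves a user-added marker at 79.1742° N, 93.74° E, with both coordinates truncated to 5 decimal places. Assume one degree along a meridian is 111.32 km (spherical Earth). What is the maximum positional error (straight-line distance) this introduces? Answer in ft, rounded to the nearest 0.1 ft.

3.7 ft

Truncating at 5 decimal places can drop up to a full unit in the last place, so each coordinate may be off by as much as 1e-05°.
N–S: 1e-05° × 111320 m/° = 1.1132 m.
Longitude error → 1e-05 × 111320 × cos 79.1742° = 1e-05 × 111320 × 0.1878 ≈ 0.209085 m.
The two errors are perpendicular, so the maximum displacement is √(1.1132² + 0.209085²) ≈ 1.13267 m.
In feet: 1.13267 m ÷ 0.3048 ≈ 3.7161 ft.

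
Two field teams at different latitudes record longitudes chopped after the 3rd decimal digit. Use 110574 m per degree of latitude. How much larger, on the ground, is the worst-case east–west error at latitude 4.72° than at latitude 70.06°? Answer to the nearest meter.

72 meters

Truncating at 3 decimal places can drop up to a full unit in the last place, so the longitude may be off by as much as 0.001°.
At 4.72°: 0.001° × 110574 × cos 4.72° = 0.001 × 110574 × 0.9966 ≈ 110.2 m.
At 70.06°: 0.001° × 110574 × cos 70.06° = 0.001 × 110574 × 0.3410 ≈ 37.71 m.
So the lower-latitude error exceeds the higher by 110.2 − 37.71 = 72.489 m.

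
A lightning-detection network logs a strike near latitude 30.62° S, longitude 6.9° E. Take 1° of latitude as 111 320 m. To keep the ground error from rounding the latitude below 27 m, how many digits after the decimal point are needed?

4 decimal places

One degree of latitude covers 111320 m.
Rounding to N decimal places gives at most 0.5 × 10⁻ᴺ degrees of error, i.e. 0.5 × 10⁻ᴺ × 111320 m.
Setting 55660 × 10⁻ᴺ ≤ 27 gives 10ᴺ ≥ 2061, i.e. N ≥ 3.31.
So 4 decimal places suffice (5.57 m); 3 would allow up to 55.7 m.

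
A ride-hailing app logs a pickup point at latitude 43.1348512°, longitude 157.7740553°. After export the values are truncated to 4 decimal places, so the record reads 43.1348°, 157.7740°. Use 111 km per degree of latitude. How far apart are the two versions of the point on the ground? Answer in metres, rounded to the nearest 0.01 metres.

7.24 metres

The latitude changed by +0.0000512° and the longitude by +0.0000553°.
N–S: 0.0000512° × 111000 m/° = 5.6832 m.
E–W at 43.1348°: 0.0000553° × 111000 × cos 43.1348° = 0.0000553 × 111000 × 0.7297 ≈ 4.47941 m.
Combined displacement = (5.6832² + 4.47941²)^½ ≈ 7.23629 m.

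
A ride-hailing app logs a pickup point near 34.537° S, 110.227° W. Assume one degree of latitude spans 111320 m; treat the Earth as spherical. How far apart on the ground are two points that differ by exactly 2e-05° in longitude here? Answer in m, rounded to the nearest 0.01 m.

1.83 m

At 34.537° a degree of longitude is 111320 × cos 34.537° ≈ 91701 m, so 2e-05° corresponds to 1.83402 m.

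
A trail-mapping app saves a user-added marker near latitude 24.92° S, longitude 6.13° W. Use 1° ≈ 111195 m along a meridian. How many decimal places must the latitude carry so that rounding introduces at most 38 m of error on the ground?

One degree of latitude covers 111195 m.
With N decimal places the half-ulp bound is 0.5·10⁻ᴺ°, or 0.5·10⁻ᴺ × 111195 m on the ground.
Need 0.5 × 111195 × 10⁻ᴺ ≤ 38 → 10⁻ᴺ ≤ 6.835e-04, so N ≥ 3.17.
At 3 places the error can reach 55.6 m, but 4 places keeps it to 5.56 m.

4 decimal places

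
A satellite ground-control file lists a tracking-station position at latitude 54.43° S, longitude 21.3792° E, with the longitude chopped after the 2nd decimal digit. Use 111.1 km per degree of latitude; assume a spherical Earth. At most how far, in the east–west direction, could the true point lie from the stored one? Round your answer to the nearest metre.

646 metres

Truncating at 2 decimal places can drop up to a full unit in the last place, so the longitude may be off by as much as 0.01°.
At latitude 54.43° a degree of longitude spans 111100 m × cos 54.43° = 111100 × 0.5817 ≈ 64626.6 m.
Maximum E–W displacement: 0.01 × 64626.6 = 646.266 m.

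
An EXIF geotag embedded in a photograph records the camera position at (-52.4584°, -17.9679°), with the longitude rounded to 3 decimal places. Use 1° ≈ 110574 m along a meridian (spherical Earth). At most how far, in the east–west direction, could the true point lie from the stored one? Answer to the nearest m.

34 m

Rounding to 3 decimal places leaves the longitude within ±0.0005° of the true value.
One degree of longitude at 52.4584° is 110574 × cos 52.4584° ≈ 110574 × 0.6093 = 67376.9 m.
East–west error: 0.0005° × 67376.9 m/° ≈ 33.6884 m.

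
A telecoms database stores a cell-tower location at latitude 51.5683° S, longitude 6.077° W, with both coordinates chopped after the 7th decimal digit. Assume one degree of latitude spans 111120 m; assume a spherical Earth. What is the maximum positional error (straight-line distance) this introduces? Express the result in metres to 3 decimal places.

0.013 metres

Truncating at 7 decimal places can drop up to a full unit in the last place, so each coordinate may be off by as much as 1e-07°.
N–S: 1e-07° × 111120 m/° = 0.011112 m.
East–west component at 51.5683°: 1e-07° × 111120 × cos 51.5683° ≈ 1e-07 × 69070.1 ≈ 0.00690701 m.
The two errors are perpendicular, so the maximum displacement is √(0.011112² + 0.00690701²) ≈ 0.0130837 m.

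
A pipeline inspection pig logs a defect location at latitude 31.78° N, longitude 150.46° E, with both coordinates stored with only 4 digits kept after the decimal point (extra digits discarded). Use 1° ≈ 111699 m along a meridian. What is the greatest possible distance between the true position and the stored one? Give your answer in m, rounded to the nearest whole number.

15 m

Truncating at 4 decimal places can drop up to a full unit in the last place, so each coordinate may be off by as much as 0.0001°.
Latitude error → 0.0001 × 111699 = 11.1699 m along the meridian.
E–W at 31.78°: 0.0001° × 111699 × cos 31.78° = 0.0001 × 111699 × 0.8501 ≈ 9.49527 m.
Worst case both components are at the extreme and orthogonal: √(11.1699² + 9.49527²) ≈ 14.6604 m.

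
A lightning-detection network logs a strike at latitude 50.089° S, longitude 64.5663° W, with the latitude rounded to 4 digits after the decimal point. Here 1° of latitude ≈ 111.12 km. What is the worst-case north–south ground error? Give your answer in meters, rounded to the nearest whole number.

Rounding to 4 decimal places leaves the latitude within ±5e-05° of the true value.
North–south distance: 5e-05° × 111120 m/° = 5.556 m.

6 meters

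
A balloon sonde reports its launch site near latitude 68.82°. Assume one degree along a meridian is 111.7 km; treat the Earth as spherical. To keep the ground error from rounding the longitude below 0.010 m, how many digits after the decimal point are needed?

7

At 68.82° one degree of longitude covers 111700 × cos 68.82° ≈ 111700 × 0.3613 ≈ 40357.1 m.
N decimal places → at most half a unit in the last place, 0.5 × 10⁻ᴺ° = 40357.1/2 × 10⁻ᴺ m.
Setting 20178.6 × 10⁻ᴺ ≤ 0.010 gives 10ᴺ ≥ 2.018e+06, i.e. N ≥ 6.30.
N = 6 would give 0.0202 m (too coarse); N = 7 gives 0.00202 m ≤ 0.010 m.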